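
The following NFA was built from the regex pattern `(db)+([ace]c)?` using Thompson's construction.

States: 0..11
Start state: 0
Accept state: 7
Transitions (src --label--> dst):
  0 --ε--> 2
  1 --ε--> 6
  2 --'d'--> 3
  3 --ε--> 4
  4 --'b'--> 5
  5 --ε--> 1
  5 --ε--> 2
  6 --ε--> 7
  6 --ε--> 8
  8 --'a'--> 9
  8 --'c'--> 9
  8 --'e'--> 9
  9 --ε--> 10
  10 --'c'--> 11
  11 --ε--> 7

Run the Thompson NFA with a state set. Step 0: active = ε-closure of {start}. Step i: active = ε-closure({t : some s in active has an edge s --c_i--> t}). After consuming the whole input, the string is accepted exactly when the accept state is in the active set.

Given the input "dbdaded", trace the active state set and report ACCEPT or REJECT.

initial (ε-close {0}): {0,2}
'd' @ 1: {3,4}
'b' @ 2: {1,2,5,6,7,8}  (accept∈set)
'd' @ 3: {3,4}
'a' @ 4: {}  — no active states
rest 'ded' ignored (set empty)
after full input: {}  (accept=7 not in)

Answer: REJECT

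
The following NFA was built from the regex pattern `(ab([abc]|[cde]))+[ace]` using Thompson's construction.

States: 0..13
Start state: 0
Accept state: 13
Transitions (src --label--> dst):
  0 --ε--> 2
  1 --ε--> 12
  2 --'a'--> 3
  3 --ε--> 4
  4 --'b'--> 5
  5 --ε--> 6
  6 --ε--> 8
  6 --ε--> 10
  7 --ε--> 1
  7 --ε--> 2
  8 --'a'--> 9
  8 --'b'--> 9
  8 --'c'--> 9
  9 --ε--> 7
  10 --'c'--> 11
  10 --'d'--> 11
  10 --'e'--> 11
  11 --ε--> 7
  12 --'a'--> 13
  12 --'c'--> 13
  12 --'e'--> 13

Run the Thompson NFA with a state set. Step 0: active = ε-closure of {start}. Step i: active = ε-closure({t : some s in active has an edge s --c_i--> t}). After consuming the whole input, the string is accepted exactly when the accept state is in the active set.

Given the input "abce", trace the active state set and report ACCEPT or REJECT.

start: ε-closure({0}) = {0,2}
'a' @ 1: {3,4}
'b' @ 2: {5,6,8,10}
'c' @ 3: {1,2,7,9,11,12}
'e' @ 4: {13}  ✓accept
end set {13} — state 13 in

Answer: ACCEPT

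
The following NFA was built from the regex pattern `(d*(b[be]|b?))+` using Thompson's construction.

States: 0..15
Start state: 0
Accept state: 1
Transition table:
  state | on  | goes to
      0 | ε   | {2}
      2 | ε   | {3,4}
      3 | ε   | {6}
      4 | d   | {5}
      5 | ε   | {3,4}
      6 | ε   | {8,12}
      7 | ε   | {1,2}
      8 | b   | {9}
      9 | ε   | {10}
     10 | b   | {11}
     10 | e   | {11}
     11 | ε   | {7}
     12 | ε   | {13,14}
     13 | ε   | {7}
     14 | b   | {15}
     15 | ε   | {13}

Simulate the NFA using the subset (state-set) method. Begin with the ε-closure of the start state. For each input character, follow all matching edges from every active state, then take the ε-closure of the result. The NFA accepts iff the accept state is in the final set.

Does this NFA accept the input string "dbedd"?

Answer: ACCEPT

Steps:
start: ε-closure({0}) = {0,1,2,3,4,6,7,8,12,13,14}
'd' @ 1: {1,2,3,4,5,6,7,8,12,13,14}  ✓accept
'b' @ 2: {1,2,3,4,6,7,8,9,10,12,13,14,15}  ✓accept
'e' @ 3: {1,2,3,4,6,7,8,11,12,13,14}  ✓accept
'd' @ 4: {1,2,3,4,5,6,7,8,12,13,14}  ✓accept
'd' @ 5: {1,2,3,4,5,6,7,8,12,13,14}  ✓accept
after full input: {1,2,3,4,5,6,7,8,12,13,14}  (accept=1 in)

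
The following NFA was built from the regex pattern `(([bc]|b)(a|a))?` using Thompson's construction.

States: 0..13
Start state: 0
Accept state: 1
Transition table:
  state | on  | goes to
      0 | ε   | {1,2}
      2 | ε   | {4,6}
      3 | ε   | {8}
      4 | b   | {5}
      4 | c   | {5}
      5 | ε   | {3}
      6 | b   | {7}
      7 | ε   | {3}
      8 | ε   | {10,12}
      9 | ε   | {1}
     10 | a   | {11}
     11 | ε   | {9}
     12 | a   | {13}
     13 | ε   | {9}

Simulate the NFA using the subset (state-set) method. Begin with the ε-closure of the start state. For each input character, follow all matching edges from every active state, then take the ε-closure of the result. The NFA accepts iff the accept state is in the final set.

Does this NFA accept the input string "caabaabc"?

initial (ε-close {0}): {0,1,2,4,6}
'c' @ 1: {3,5,8,10,12}
'a' @ 2: {1,9,11,13}  [accepting]
'a' @ 3: {}  — dead — no transitions
rest 'baabc' ignored (set empty)
final: {}; accept 1 not in set

Answer: REJECT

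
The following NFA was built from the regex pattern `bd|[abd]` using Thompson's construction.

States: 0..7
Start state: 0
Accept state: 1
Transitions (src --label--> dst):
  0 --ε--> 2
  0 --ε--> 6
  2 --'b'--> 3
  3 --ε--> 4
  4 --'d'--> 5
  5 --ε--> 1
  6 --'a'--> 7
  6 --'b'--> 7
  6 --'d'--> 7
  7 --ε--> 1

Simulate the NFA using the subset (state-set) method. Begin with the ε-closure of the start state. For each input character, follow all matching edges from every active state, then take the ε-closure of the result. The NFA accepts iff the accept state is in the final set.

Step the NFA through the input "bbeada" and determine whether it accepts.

S₀ = ε-closure({0}) = {0,2,6}
'b' @ 1: {1,3,4,7}  (accept∈set)
'b' @ 2: {}  — dead — no transitions
rest 'eada' ignored (set empty)
final: {}; accept 1 not in set

Answer: REJECT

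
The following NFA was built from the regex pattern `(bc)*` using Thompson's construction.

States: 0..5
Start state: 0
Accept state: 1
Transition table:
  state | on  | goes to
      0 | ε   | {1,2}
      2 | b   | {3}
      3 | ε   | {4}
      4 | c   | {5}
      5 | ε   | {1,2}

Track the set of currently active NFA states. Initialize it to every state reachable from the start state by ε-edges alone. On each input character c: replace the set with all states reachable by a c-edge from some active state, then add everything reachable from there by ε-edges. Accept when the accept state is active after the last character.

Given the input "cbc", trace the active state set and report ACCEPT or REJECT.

Answer: REJECT

Derivation:
initial (ε-close {0}): {0,1,2}
'c' @ 1: {}  — no active states
rest 'bc' ignored (set empty)
end set {} — state 1 not in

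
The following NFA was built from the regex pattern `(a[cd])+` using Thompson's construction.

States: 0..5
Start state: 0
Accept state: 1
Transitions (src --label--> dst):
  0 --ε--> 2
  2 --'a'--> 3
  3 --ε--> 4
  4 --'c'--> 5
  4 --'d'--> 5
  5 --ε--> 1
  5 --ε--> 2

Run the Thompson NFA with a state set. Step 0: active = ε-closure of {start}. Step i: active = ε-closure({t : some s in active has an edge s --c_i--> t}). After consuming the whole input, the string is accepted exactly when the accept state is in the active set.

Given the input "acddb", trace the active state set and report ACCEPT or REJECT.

initial (ε-close {0}): {0,2}
'a' @ 1: {3,4}
'c' @ 2: {1,2,5}  ✓accept
'd' @ 3: {}  — state set empty
rest 'db' ignored (set empty)
after full input: {}  (accept=1 not in)

Answer: REJECT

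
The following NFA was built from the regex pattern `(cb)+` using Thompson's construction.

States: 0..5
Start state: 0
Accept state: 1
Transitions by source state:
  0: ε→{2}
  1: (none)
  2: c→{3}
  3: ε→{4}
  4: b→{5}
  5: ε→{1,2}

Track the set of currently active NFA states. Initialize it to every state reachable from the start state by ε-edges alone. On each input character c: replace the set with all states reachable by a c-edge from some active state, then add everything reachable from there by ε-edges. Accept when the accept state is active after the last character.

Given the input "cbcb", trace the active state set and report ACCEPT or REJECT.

Answer: ACCEPT

Steps:
S₀ = ε-closure({0}) = {0,2}
'c' @ 1: {3,4}
'b' @ 2: {1,2,5}  [accepting]
'c' @ 3: {3,4}
'b' @ 4: {1,2,5}  [accepting]
final: {1,2,5}; accept 1 in set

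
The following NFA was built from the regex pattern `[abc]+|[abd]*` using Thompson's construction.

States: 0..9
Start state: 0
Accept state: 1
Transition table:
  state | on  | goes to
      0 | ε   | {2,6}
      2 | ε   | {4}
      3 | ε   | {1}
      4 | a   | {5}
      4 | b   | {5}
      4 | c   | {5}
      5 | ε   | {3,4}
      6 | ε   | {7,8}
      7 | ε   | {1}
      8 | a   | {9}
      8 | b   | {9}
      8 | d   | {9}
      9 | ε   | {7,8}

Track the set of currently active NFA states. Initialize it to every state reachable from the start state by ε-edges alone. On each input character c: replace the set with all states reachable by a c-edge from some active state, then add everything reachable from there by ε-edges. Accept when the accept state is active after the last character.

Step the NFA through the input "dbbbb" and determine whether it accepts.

Answer: ACCEPT

Trace:
S₀ = ε-closure({0}) = {0,1,2,4,6,7,8}
'd' @ 1: {1,7,8,9}  (accept∈set)
'b' @ 2: {1,7,8,9}  (accept∈set)
'b' @ 3: {1,7,8,9}  (accept∈set)
'b' @ 4: {1,7,8,9}  (accept∈set)
'b' @ 5: {1,7,8,9}  (accept∈set)
end set {1,7,8,9} — state 1 in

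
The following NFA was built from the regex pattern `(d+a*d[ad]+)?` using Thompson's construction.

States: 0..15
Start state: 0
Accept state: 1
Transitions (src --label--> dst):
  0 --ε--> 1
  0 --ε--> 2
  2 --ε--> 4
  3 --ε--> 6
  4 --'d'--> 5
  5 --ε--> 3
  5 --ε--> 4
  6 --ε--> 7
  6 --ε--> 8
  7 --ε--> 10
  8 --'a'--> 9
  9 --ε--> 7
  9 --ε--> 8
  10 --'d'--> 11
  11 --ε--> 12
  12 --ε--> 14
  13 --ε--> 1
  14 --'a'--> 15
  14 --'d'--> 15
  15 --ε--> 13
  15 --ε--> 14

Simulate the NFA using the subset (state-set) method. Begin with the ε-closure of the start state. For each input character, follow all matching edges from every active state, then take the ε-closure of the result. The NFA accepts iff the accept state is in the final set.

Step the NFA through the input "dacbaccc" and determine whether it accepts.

Answer: REJECT

Trace:
initial (ε-close {0}): {0,1,2,4}
'd' @ 1: {3,4,5,6,7,8,10}
'a' @ 2: {7,8,9,10}
'c' @ 3: {}  — state set empty
rest 'baccc' ignored (set empty)
final: {}; accept 1 not in set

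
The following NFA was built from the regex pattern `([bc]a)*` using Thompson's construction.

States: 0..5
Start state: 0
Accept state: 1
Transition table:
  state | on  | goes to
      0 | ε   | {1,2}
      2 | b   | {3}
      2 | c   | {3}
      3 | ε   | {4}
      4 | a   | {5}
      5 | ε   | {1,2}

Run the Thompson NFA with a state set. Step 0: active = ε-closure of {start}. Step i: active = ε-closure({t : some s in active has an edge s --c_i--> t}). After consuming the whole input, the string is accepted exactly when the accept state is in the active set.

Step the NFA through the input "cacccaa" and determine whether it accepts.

Answer: REJECT

Derivation:
S₀ = ε-closure({0}) = {0,1,2}
'c' @ 1: {3,4}
'a' @ 2: {1,2,5}  (accept∈set)
'c' @ 3: {3,4}
'c' @ 4: {}  — no active states
rest 'caa' ignored (set empty)
end set {} — state 1 not in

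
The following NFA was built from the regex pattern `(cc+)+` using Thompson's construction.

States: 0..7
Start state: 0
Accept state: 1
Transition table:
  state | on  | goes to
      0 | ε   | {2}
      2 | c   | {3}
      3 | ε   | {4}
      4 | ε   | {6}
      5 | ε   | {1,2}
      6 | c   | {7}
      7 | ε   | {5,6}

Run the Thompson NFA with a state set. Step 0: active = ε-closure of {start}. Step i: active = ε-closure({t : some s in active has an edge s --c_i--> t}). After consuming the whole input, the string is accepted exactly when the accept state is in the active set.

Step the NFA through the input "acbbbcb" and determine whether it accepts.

Answer: REJECT

Steps:
initial (ε-close {0}): {0,2}
'a' @ 1: {}  — no active states
rest 'cbbbcb' ignored (set empty)
final: {}; accept 1 not in set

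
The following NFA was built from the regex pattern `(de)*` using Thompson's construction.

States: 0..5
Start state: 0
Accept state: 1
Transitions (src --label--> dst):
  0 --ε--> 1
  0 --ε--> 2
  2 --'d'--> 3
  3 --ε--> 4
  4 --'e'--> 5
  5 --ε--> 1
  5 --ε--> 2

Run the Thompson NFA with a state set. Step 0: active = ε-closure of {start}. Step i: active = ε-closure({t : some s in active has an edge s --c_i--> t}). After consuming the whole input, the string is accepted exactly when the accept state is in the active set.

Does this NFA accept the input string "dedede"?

initial (ε-close {0}): {0,1,2}
'd' @ 1: {3,4}
'e' @ 2: {1,2,5}  (accept∈set)
'd' @ 3: {3,4}
'e' @ 4: {1,2,5}  (accept∈set)
'd' @ 5: {3,4}
'e' @ 6: {1,2,5}  (accept∈set)
after full input: {1,2,5}  (accept=1 in)

Answer: ACCEPT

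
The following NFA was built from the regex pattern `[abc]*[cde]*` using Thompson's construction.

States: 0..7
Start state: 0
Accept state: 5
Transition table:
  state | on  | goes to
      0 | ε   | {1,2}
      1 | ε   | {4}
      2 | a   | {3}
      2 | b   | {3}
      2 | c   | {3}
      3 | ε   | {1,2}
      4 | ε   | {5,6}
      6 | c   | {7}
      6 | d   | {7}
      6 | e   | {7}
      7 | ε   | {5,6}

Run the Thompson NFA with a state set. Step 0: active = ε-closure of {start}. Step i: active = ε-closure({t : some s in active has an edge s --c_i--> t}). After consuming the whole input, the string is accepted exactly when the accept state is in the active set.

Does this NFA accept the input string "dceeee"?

S₀ = ε-closure({0}) = {0,1,2,4,5,6}
'd' @ 1: {5,6,7}  [accepting]
'c' @ 2: {5,6,7}  [accepting]
'e' @ 3: {5,6,7}  [accepting]
'e' @ 4: {5,6,7}  [accepting]
'e' @ 5: {5,6,7}  [accepting]
'e' @ 6: {5,6,7}  [accepting]
after full input: {5,6,7}  (accept=5 in)

Answer: ACCEPT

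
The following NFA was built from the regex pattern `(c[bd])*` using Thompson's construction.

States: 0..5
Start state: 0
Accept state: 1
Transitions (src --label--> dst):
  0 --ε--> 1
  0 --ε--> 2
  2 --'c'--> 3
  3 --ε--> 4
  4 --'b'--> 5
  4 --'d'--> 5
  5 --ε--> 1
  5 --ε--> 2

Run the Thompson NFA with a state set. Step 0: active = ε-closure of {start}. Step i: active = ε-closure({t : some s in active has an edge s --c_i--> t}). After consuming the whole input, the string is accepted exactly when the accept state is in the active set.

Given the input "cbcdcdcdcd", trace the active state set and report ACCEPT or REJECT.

start: ε-closure({0}) = {0,1,2}
'c' @ 1: {3,4}
'b' @ 2: {1,2,5}  ✓accept
'c' @ 3: {3,4}
'd' @ 4: {1,2,5}  ✓accept
'c' @ 5: {3,4}
'd' @ 6: {1,2,5}  ✓accept
'c' @ 7: {3,4}
'd' @ 8: {1,2,5}  ✓accept
'c' @ 9: {3,4}
'd' @ 10: {1,2,5}  ✓accept
final: {1,2,5}; accept 1 in set

Answer: ACCEPT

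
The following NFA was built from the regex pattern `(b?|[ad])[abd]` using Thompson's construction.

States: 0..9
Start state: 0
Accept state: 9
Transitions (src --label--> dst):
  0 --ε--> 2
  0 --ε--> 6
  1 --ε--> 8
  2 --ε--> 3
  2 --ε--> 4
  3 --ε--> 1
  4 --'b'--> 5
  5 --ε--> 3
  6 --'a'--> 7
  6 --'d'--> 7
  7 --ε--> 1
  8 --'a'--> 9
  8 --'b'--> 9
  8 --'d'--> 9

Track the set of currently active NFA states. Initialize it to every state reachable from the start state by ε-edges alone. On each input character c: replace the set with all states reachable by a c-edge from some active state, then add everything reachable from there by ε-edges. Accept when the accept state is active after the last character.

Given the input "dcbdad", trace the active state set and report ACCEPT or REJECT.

start: ε-closure({0}) = {0,1,2,3,4,6,8}
'd' @ 1: {1,7,8,9}  ✓accept
'c' @ 2: {}  — dead — no transitions
rest 'bdad' ignored (set empty)
after full input: {}  (accept=9 not in)

Answer: REJECT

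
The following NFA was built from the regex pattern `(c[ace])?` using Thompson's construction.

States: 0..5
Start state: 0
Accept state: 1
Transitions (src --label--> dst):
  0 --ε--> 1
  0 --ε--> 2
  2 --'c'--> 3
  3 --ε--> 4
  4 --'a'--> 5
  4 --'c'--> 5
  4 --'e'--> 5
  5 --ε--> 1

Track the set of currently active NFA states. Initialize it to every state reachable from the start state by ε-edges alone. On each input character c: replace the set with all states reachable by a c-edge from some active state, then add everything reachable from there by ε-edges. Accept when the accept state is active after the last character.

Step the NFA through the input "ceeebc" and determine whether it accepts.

Answer: REJECT

Trace:
start: ε-closure({0}) = {0,1,2}
'c' @ 1: {3,4}
'e' @ 2: {1,5}  (accept∈set)
'e' @ 3: {}  — dead — no transitions
rest 'ebc' ignored (set empty)
after full input: {}  (accept=1 not in)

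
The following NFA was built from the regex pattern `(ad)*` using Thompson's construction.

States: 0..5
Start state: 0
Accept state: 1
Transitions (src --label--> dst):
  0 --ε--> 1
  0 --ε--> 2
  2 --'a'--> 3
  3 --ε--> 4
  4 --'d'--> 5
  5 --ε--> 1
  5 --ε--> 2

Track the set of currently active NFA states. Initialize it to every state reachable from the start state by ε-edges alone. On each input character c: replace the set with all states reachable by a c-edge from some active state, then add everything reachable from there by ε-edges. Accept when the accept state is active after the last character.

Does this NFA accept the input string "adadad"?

initial (ε-close {0}): {0,1,2}
'a' @ 1: {3,4}
'd' @ 2: {1,2,5}  (accept∈set)
'a' @ 3: {3,4}
'd' @ 4: {1,2,5}  (accept∈set)
'a' @ 5: {3,4}
'd' @ 6: {1,2,5}  (accept∈set)
final: {1,2,5}; accept 1 in set

Answer: ACCEPT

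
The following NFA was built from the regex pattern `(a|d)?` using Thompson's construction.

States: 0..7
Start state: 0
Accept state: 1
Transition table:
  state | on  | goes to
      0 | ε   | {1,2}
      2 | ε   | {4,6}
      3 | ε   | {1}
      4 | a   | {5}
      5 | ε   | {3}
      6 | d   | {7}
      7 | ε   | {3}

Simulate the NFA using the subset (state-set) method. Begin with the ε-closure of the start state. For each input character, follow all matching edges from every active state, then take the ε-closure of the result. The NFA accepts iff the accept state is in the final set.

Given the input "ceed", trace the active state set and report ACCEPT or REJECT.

Answer: REJECT

Steps:
start: ε-closure({0}) = {0,1,2,4,6}
'c' @ 1: {}  — dead — no transitions
rest 'eed' ignored (set empty)
after full input: {}  (accept=1 not in)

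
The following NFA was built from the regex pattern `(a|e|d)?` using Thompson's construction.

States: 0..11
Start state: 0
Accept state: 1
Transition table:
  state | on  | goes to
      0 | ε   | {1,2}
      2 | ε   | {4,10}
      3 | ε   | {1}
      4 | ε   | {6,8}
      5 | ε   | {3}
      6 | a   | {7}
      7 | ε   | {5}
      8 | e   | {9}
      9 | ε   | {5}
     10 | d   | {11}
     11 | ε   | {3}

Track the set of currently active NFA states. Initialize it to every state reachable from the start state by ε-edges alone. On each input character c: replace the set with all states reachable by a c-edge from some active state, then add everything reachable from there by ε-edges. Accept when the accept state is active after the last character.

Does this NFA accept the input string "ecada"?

S₀ = ε-closure({0}) = {0,1,2,4,6,8,10}
'e' @ 1: {1,3,5,9}  [accepting]
'c' @ 2: {}  — dead — no transitions
rest 'ada' ignored (set empty)
final: {}; accept 1 not in set

Answer: REJECT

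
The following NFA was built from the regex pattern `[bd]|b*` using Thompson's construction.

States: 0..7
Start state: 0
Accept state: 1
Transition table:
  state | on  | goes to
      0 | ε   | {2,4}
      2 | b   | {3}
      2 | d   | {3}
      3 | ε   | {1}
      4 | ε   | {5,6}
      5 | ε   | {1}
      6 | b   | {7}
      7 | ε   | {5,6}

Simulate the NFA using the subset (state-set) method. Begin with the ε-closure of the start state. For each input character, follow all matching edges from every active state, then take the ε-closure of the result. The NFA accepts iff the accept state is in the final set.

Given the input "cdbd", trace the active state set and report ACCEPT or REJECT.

Answer: REJECT

Derivation:
initial (ε-close {0}): {0,1,2,4,5,6}
'c' @ 1: {}  — state set empty
rest 'dbd' ignored (set empty)
final: {}; accept 1 not in set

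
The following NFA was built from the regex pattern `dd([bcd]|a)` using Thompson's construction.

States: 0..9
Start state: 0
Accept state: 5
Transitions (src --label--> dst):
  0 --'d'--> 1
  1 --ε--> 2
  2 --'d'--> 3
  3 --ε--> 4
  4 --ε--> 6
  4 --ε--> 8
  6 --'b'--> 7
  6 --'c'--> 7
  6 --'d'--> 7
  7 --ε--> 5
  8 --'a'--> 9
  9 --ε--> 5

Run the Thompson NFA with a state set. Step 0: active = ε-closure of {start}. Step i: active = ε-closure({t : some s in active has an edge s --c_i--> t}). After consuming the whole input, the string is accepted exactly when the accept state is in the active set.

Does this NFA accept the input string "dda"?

start: ε-closure({0}) = {0}
'd' @ 1: {1,2}
'd' @ 2: {3,4,6,8}
'a' @ 3: {5,9}  (accept∈set)
end set {5,9} — state 5 in

Answer: ACCEPT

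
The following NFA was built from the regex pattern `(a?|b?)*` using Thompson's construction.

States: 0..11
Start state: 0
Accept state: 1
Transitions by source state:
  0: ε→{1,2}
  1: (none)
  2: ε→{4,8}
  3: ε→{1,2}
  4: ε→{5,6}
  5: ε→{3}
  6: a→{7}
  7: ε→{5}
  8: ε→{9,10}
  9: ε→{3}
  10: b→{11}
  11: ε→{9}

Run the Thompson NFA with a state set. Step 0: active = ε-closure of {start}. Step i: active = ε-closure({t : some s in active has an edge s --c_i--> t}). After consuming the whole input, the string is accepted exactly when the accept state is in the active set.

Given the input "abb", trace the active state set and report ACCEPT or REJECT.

Answer: ACCEPT

Trace:
initial (ε-close {0}): {0,1,2,3,4,5,6,8,9,10}
'a' @ 1: {1,2,3,4,5,6,7,8,9,10}  (accept∈set)
'b' @ 2: {1,2,3,4,5,6,8,9,10,11}  (accept∈set)
'b' @ 3: {1,2,3,4,5,6,8,9,10,11}  (accept∈set)
after full input: {1,2,3,4,5,6,8,9,10,11}  (accept=1 in)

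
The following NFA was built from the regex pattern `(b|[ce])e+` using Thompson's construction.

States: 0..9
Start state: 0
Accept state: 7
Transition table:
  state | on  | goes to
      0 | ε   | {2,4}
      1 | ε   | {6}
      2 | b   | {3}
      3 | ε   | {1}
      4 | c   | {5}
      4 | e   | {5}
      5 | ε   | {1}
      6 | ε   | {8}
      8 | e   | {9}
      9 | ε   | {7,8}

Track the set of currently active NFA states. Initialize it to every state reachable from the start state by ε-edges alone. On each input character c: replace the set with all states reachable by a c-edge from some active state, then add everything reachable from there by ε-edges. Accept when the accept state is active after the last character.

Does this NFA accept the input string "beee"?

S₀ = ε-closure({0}) = {0,2,4}
'b' @ 1: {1,3,6,8}
'e' @ 2: {7,8,9}  [accepting]
'e' @ 3: {7,8,9}  [accepting]
'e' @ 4: {7,8,9}  [accepting]
final: {7,8,9}; accept 7 in set

Answer: ACCEPT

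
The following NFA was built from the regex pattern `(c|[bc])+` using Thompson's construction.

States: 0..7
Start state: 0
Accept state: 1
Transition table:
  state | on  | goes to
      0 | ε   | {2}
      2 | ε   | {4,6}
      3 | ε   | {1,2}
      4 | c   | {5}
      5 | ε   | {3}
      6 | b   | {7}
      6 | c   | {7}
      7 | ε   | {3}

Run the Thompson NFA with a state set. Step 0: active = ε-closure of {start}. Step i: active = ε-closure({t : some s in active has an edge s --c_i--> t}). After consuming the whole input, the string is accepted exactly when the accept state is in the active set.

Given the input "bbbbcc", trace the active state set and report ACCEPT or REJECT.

Answer: ACCEPT

Steps:
S₀ = ε-closure({0}) = {0,2,4,6}
'b' @ 1: {1,2,3,4,6,7}  [accepting]
'b' @ 2: {1,2,3,4,6,7}  [accepting]
'b' @ 3: {1,2,3,4,6,7}  [accepting]
'b' @ 4: {1,2,3,4,6,7}  [accepting]
'c' @ 5: {1,2,3,4,5,6,7}  [accepting]
'c' @ 6: {1,2,3,4,5,6,7}  [accepting]
final: {1,2,3,4,5,6,7}; accept 1 in set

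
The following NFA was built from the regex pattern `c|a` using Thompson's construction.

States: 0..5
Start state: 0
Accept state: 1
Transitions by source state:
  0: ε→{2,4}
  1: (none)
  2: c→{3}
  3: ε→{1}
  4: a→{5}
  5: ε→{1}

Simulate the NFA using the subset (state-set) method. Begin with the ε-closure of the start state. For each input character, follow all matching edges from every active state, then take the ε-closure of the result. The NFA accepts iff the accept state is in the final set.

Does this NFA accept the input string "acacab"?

S₀ = ε-closure({0}) = {0,2,4}
'a' @ 1: {1,5}  [accepting]
'c' @ 2: {}  — state set empty
rest 'acab' ignored (set empty)
after full input: {}  (accept=1 not in)

Answer: REJECT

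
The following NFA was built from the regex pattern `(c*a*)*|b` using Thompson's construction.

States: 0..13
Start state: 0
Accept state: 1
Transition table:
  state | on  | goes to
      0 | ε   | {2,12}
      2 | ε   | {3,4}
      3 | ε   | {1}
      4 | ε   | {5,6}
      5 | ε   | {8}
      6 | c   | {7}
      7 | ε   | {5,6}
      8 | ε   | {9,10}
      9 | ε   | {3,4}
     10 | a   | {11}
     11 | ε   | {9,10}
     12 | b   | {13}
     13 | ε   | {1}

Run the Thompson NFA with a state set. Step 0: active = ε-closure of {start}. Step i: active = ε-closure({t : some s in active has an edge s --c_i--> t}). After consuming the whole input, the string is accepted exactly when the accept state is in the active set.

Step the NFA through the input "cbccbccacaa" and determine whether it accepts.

S₀ = ε-closure({0}) = {0,1,2,3,4,5,6,8,9,10,12}
'c' @ 1: {1,3,4,5,6,7,8,9,10}  [accepting]
'b' @ 2: {}  — state set empty
rest 'ccbccacaa' ignored (set empty)
end set {} — state 1 not in

Answer: REJECT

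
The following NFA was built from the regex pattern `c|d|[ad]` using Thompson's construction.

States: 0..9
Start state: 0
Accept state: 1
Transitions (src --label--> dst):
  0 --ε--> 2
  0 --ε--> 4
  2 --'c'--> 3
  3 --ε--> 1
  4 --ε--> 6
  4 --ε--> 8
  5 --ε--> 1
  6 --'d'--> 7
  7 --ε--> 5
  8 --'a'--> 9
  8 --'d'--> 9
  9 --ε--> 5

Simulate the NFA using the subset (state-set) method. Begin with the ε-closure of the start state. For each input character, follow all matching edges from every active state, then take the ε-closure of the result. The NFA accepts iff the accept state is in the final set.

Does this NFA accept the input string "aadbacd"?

Answer: REJECT

Derivation:
initial (ε-close {0}): {0,2,4,6,8}
'a' @ 1: {1,5,9}  ✓accept
'a' @ 2: {}  — dead — no transitions
rest 'dbacd' ignored (set empty)
after full input: {}  (accept=1 not in)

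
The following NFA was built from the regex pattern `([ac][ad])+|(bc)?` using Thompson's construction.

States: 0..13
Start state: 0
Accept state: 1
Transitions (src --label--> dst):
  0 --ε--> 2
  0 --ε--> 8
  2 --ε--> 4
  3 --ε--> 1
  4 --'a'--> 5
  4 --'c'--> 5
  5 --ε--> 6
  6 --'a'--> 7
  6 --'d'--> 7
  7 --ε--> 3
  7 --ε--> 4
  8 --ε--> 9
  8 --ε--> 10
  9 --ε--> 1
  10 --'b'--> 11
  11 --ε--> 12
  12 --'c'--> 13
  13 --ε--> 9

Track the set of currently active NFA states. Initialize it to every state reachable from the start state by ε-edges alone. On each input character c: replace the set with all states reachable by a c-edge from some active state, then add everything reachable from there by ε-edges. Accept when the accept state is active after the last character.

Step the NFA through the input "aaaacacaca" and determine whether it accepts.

S₀ = ε-closure({0}) = {0,1,2,4,8,9,10}
'a' @ 1: {5,6}
'a' @ 2: {1,3,4,7}  ✓accept
'a' @ 3: {5,6}
'a' @ 4: {1,3,4,7}  ✓accept
'c' @ 5: {5,6}
'a' @ 6: {1,3,4,7}  ✓accept
'c' @ 7: {5,6}
'a' @ 8: {1,3,4,7}  ✓accept
'c' @ 9: {5,6}
'a' @ 10: {1,3,4,7}  ✓accept
after full input: {1,3,4,7}  (accept=1 in)

Answer: ACCEPT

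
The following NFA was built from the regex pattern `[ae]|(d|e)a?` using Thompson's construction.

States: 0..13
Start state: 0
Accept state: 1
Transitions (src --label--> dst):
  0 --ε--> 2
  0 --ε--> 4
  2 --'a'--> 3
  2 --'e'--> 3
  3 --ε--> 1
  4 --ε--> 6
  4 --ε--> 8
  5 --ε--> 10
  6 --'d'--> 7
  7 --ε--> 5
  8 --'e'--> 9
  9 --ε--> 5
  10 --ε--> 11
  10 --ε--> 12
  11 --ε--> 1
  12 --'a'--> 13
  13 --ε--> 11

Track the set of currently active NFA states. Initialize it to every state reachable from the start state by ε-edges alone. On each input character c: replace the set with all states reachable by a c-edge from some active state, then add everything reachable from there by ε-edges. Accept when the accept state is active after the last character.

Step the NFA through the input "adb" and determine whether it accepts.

Answer: REJECT

Steps:
initial (ε-close {0}): {0,2,4,6,8}
'a' @ 1: {1,3}  [accepting]
'd' @ 2: {}  — no active states
rest 'b' ignored (set empty)
final: {}; accept 1 not in set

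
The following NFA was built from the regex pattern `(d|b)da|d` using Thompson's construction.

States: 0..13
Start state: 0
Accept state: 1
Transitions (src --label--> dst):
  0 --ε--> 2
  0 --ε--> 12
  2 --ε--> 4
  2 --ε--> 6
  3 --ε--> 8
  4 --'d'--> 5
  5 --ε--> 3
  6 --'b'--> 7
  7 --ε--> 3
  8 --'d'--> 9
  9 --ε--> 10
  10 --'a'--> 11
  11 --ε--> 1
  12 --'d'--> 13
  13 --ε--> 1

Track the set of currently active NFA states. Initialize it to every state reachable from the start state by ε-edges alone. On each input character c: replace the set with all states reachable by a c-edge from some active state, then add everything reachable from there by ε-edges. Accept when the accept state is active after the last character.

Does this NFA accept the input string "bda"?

Answer: ACCEPT

Steps:
initial (ε-close {0}): {0,2,4,6,12}
'b' @ 1: {3,7,8}
'd' @ 2: {9,10}
'a' @ 3: {1,11}  (accept∈set)
after full input: {1,11}  (accept=1 in)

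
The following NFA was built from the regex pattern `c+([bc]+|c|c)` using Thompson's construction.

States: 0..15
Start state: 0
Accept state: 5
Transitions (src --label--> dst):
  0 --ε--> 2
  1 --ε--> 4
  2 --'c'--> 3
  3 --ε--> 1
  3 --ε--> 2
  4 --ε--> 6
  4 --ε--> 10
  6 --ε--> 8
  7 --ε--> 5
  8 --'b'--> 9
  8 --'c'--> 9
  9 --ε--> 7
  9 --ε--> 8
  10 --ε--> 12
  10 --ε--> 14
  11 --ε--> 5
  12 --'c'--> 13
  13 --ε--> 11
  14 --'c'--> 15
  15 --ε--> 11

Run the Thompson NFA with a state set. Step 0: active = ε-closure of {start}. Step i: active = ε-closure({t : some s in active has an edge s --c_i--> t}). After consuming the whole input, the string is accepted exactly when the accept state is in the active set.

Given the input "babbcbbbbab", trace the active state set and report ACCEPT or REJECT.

Answer: REJECT

Steps:
S₀ = ε-closure({0}) = {0,2}
'b' @ 1: {}  — state set empty
rest 'abbcbbbbab' ignored (set empty)
end set {} — state 5 not in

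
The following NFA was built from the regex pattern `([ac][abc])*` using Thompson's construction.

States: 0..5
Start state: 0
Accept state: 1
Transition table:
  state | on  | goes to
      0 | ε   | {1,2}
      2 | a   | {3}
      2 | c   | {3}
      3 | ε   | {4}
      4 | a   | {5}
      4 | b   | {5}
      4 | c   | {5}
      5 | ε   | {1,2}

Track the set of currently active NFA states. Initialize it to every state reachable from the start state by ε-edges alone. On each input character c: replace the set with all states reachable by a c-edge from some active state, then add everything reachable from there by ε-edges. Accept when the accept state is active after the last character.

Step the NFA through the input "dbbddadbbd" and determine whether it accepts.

S₀ = ε-closure({0}) = {0,1,2}
'd' @ 1: {}  — dead — no transitions
rest 'bbddadbbd' ignored (set empty)
after full input: {}  (accept=1 not in)

Answer: REJECT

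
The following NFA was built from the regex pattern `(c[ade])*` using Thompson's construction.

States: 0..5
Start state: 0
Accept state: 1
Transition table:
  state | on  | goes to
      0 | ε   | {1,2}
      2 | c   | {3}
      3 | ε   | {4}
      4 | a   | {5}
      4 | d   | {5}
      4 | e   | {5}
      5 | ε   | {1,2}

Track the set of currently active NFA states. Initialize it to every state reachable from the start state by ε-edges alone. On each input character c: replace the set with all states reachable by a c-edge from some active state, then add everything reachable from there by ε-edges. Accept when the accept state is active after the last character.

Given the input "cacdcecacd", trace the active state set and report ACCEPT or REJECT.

S₀ = ε-closure({0}) = {0,1,2}
'c' @ 1: {3,4}
'a' @ 2: {1,2,5}  [accepting]
'c' @ 3: {3,4}
'd' @ 4: {1,2,5}  [accepting]
'c' @ 5: {3,4}
'e' @ 6: {1,2,5}  [accepting]
'c' @ 7: {3,4}
'a' @ 8: {1,2,5}  [accepting]
'c' @ 9: {3,4}
'd' @ 10: {1,2,5}  [accepting]
final: {1,2,5}; accept 1 in set

Answer: ACCEPT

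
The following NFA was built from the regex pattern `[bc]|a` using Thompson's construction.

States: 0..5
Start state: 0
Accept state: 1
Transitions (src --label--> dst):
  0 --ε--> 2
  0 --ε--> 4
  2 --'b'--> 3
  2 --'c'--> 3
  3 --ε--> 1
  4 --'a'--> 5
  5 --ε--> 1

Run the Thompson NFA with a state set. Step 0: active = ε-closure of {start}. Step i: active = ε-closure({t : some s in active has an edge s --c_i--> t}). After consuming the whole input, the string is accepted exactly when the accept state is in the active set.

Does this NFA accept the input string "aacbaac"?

Answer: REJECT

Trace:
initial (ε-close {0}): {0,2,4}
'a' @ 1: {1,5}  [accepting]
'a' @ 2: {}  — state set empty
rest 'cbaac' ignored (set empty)
end set {} — state 1 not in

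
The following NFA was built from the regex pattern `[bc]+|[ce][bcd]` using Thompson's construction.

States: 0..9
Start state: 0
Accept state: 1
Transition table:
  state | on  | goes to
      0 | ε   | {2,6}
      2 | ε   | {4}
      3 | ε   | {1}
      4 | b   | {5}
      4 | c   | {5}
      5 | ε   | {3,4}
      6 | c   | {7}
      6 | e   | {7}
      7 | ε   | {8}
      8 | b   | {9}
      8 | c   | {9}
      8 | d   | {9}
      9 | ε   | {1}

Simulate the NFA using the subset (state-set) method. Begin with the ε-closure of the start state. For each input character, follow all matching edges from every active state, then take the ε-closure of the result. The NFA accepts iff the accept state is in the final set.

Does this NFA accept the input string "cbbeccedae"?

initial (ε-close {0}): {0,2,4,6}
'c' @ 1: {1,3,4,5,7,8}  [accepting]
'b' @ 2: {1,3,4,5,9}  [accepting]
'b' @ 3: {1,3,4,5}  [accepting]
'e' @ 4: {}  — dead — no transitions
rest 'ccedae' ignored (set empty)
final: {}; accept 1 not in set

Answer: REJECT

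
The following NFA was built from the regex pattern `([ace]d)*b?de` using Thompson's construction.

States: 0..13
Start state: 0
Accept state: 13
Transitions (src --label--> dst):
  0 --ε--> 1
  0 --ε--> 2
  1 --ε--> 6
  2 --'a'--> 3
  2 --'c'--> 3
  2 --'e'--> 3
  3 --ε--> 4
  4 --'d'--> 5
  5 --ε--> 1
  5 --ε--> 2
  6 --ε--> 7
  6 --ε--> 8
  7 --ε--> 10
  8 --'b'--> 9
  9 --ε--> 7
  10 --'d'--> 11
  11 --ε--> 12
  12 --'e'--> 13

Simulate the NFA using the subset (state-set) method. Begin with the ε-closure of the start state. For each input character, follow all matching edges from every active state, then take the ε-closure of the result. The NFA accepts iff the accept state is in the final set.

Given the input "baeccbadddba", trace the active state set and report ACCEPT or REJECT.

start: ε-closure({0}) = {0,1,2,6,7,8,10}
'b' @ 1: {7,9,10}
'a' @ 2: {}  — dead — no transitions
rest 'eccbadddba' ignored (set empty)
end set {} — state 13 not in

Answer: REJECT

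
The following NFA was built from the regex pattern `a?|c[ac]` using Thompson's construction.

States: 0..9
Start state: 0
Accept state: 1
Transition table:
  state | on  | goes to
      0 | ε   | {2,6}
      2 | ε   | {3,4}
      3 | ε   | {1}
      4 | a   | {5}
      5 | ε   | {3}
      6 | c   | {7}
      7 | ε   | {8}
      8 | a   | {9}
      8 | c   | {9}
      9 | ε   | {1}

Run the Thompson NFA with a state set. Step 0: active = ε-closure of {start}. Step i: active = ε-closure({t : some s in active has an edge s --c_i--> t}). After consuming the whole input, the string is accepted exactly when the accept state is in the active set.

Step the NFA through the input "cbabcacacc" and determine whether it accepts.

S₀ = ε-closure({0}) = {0,1,2,3,4,6}
'c' @ 1: {7,8}
'b' @ 2: {}  — state set empty
rest 'abcacacc' ignored (set empty)
after full input: {}  (accept=1 not in)

Answer: REJECT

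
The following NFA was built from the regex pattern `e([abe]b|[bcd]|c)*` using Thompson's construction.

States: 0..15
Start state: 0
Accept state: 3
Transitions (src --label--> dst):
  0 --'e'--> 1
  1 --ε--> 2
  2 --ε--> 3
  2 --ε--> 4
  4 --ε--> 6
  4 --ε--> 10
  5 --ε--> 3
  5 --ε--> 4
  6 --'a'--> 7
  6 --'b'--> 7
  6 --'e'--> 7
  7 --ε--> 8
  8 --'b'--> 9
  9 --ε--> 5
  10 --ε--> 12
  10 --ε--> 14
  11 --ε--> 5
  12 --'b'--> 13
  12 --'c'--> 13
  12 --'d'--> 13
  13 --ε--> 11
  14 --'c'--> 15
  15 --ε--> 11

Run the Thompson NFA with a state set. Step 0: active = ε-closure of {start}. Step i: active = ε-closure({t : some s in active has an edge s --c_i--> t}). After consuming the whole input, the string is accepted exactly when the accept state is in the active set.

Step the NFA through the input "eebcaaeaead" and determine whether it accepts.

Answer: REJECT

Trace:
initial (ε-close {0}): {0}
'e' @ 1: {1,2,3,4,6,10,12,14}  [accepting]
'e' @ 2: {7,8}
'b' @ 3: {3,4,5,6,9,10,12,14}  [accepting]
'c' @ 4: {3,4,5,6,10,11,12,13,14,15}  [accepting]
'a' @ 5: {7,8}
'a' @ 6: {}  — no active states
rest 'eaead' ignored (set empty)
final: {}; accept 3 not in set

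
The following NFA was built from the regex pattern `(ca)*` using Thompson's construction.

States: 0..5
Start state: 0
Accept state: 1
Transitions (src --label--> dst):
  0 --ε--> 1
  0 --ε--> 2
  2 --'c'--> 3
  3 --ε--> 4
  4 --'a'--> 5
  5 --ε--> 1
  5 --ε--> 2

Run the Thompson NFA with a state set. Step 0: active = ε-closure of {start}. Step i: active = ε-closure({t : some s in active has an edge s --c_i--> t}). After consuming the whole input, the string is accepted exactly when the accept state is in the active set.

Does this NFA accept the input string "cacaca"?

Answer: ACCEPT

Trace:
initial (ε-close {0}): {0,1,2}
'c' @ 1: {3,4}
'a' @ 2: {1,2,5}  (accept∈set)
'c' @ 3: {3,4}
'a' @ 4: {1,2,5}  (accept∈set)
'c' @ 5: {3,4}
'a' @ 6: {1,2,5}  (accept∈set)
after full input: {1,2,5}  (accept=1 in)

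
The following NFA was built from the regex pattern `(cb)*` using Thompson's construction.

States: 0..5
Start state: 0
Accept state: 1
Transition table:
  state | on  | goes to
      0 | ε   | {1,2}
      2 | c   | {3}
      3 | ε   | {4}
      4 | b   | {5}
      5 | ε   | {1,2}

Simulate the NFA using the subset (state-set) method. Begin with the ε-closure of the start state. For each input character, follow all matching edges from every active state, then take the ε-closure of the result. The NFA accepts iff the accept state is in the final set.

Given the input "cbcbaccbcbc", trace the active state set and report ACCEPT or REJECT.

Answer: REJECT

Steps:
start: ε-closure({0}) = {0,1,2}
'c' @ 1: {3,4}
'b' @ 2: {1,2,5}  [accepting]
'c' @ 3: {3,4}
'b' @ 4: {1,2,5}  [accepting]
'a' @ 5: {}  — dead — no transitions
rest 'ccbcbc' ignored (set empty)
final: {}; accept 1 not in set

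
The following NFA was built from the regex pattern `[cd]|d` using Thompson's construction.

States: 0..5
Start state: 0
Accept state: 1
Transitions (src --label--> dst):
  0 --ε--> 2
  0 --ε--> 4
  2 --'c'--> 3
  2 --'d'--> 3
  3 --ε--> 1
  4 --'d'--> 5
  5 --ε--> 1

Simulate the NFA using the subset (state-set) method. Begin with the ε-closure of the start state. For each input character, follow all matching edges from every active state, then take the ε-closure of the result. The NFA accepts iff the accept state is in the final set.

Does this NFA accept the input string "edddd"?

initial (ε-close {0}): {0,2,4}
'e' @ 1: {}  — dead — no transitions
rest 'dddd' ignored (set empty)
end set {} — state 1 not in

Answer: REJECT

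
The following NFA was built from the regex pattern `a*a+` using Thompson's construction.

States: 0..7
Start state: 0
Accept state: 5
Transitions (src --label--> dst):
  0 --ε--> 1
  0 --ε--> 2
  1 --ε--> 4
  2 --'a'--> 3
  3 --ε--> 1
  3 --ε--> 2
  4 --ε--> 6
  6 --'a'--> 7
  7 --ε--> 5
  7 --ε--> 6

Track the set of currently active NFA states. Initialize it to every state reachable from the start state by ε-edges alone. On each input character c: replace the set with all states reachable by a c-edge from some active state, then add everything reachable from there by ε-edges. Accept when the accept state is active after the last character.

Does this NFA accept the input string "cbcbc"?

Answer: REJECT

Derivation:
S₀ = ε-closure({0}) = {0,1,2,4,6}
'c' @ 1: {}  — dead — no transitions
rest 'bcbc' ignored (set empty)
final: {}; accept 5 not in set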